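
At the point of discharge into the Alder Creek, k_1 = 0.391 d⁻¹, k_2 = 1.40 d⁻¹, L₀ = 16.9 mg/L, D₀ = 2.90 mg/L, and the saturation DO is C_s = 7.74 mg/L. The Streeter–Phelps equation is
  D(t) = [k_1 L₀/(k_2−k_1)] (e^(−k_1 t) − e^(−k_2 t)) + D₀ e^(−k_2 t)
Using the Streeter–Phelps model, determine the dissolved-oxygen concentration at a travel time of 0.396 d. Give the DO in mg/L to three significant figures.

k_1 L₀/(k_2−k_1) = 0.391×16.9/(1.40−0.391) = 6.608/1.009 = 6.549 mg/L.
e^(−k_1 t) = e^(−0.391×0.3960) = 0.8566; e^(−k_2 t) = e^(−1.40×0.3960) = 0.5744.
D = 6.549 × (0.8566 − 0.5744) + 2.90 × 0.5744 = 1.848 + 1.666 = 3.514 mg/L.
DO = C_s − D = 7.74 − 3.514 = 4.226 mg/L.

DO ≈ 4.23 mg/L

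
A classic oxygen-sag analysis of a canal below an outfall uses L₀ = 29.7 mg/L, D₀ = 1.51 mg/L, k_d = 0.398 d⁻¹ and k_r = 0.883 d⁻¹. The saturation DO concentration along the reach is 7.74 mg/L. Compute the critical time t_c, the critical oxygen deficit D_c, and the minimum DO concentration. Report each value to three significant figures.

t_c ≈ 1.51 d; D_c ≈ 7.34 mg/L; min DO ≈ 0.404 mg/L

t_c = [1/(k_r−k_d)] ln[(k_r/k_d)(1 − D₀(k_r−k_d)/(k_d L₀))]
= [1/(0.883−0.398)] ln[(0.883/0.398)(1 − 1.51×0.4850/(0.398×29.7))]
= (1/0.4850) ln[2.219 × 0.9380] = 2.062 × ln(2.081) = 2.062 × 0.7329 = 1.511 d.
D_c = (k_d/k_r) L₀ e^(−k_d t_c) = (0.398/0.883) × 29.7 × e^(−0.398×1.511) = 0.4507 × 29.7 × 0.5480 = 7.336 mg/L.
Minimum DO = C_s − D_c = 7.74 − 7.336 = 0.4037 mg/L.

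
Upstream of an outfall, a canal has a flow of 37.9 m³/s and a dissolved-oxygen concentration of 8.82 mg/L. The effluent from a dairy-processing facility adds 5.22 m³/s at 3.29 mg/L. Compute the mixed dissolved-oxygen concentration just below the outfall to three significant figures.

Flow-weighted mixing: C = (Q_r C_r + Q_w C_w)/(Q_r + Q_w)
= (37.9×8.82 + 5.22×3.29)/(37.9 + 5.22) = 351.5/43.12 = 8.151 mg/L.

8.15 mg/L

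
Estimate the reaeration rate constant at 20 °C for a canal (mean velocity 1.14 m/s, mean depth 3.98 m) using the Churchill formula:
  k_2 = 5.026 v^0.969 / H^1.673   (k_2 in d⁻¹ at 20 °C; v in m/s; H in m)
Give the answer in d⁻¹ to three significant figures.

k_2 = 5.026 × 1.14^0.969 / 3.98^1.673 = 5.026 × 1.135 / 10.08 = 0.5659 d⁻¹.

k_2 ≈ 0.566 d⁻¹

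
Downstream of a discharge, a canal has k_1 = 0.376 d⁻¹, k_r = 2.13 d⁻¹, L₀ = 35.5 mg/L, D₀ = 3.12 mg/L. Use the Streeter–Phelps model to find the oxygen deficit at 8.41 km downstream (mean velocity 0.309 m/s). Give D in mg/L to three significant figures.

Travel time t = x/v = 8.41 km / (0.309 m/s) = 8410 m / 0.309 m/s = 27220 s = 0.3150 d.
k_1 L₀/(k_r−k_1) = 0.376×35.5/(2.13−0.376) = 13.35/1.754 = 7.610 mg/L.
e^(−k_1 t) = e^(−0.376×0.3150) = 0.8883; e^(−k_r t) = e^(−2.13×0.3150) = 0.5112.
D = 7.610 × (0.8883 − 0.5112) + 3.12 × 0.5112 = 2.870 + 1.595 = 4.465 mg/L.

D ≈ 4.46 mg/L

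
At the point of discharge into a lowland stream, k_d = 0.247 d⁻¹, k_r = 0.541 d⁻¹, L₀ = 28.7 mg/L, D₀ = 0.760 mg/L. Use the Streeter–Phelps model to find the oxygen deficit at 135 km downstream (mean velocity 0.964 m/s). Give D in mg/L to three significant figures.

D ≈ 6.44 mg/L

Travel time t = x/v = 135 km / (0.964 m/s) = 135000 m / 0.964 m/s = 140000 s = 1.621 d.
k_d L₀/(k_r−k_d) = 0.247×28.7/(0.541−0.247) = 7.089/0.2940 = 24.11 mg/L.
e^(−k_d t) = e^(−0.247×1.621) = 0.6701; e^(−k_r t) = e^(−0.541×1.621) = 0.4161.
D = 24.11 × (0.6701 − 0.4161) + 0.760 × 0.4161 = 6.125 + 0.3162 = 6.441 mg/L.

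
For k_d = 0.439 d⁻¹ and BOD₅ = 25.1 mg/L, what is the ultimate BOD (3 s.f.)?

L₀ ≈ 28.2 mg/L

BOD₅ = L₀(1 − e^(−5k_d)) ⇒ L₀ = BOD₅ / (1 − e^(−5×0.439))
= 25.1 / (1 − 0.1114) = 25.1 / 0.8886 = 28.25 mg/L.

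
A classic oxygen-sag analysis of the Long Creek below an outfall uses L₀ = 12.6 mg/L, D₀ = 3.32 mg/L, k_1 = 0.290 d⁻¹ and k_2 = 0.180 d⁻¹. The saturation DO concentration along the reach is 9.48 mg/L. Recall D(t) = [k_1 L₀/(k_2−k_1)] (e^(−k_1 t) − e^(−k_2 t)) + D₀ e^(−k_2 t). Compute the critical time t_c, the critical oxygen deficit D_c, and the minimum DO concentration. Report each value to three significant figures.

With k_2/k_1 = 0.6207 and 1 − D₀(k_2−k_1)/(k_1 L₀) = 1.100,
t_c = ln(0.6207 × 1.100) / (0.180 − 0.290) = ln(0.6827) / -0.1100 = -0.3817/-0.1100 = 3.470 d.
D_c = (k_1/k_2) L₀ e^(−k_1 t_c) = (0.290/0.180) × 12.6 × e^(−0.290×3.470) = 1.611 × 12.6 × 0.3656 = 7.422 mg/L.
Minimum DO = C_s − D_c = 9.48 − 7.422 = 2.058 mg/L.

t_c ≈ 3.47 d; D_c ≈ 7.42 mg/L; min DO ≈ 2.06 mg/L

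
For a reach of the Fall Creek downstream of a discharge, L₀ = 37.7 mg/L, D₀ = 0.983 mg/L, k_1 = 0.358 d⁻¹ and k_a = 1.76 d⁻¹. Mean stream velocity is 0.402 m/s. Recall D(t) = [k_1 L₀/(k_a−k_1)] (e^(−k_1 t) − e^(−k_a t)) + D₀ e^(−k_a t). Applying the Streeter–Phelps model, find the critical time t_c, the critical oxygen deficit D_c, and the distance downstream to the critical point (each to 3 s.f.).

At the critical point dD/dt = 0, so k_1 L₀ e^(−k_1 t) = k_a D. Substituting D(t) from the Streeter–Phelps equation and solving for t gives
t_c = ln[(k_a/k_1)(1 − D₀(k_a−k_1)/(k_1 L₀))] / (k_a−k_1).
Here k_a−k_1 = 1.402 d⁻¹ and 1 − D₀(k_a−k_1)/(k_1 L₀) = 1 − 0.983×1.402/(0.358×37.7) = 0.8979, so
t_c = ln(4.916 × 0.8979) / 1.402 = 1.485 / 1.402 = 1.059 d.
D_c = (k_1/k_a) L₀ e^(−k_1 t_c) = (0.358/1.76) × 37.7 × e^(−0.358×1.059) = 0.2034 × 37.7 × 0.6844 = 5.249 mg/L.
x_c = v t_c = 0.402 m/s × 1.059 d × 86400 s/d = 36780 m ≈ 36.8 km.

t_c ≈ 1.06 d; D_c ≈ 5.25 mg/L; x_c ≈ 36.8 km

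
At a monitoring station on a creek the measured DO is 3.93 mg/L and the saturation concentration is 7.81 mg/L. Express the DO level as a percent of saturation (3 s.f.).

% saturation = C/C_s × 100 = 3.93/7.81 × 100 = 50.3 %.

50.3 % saturation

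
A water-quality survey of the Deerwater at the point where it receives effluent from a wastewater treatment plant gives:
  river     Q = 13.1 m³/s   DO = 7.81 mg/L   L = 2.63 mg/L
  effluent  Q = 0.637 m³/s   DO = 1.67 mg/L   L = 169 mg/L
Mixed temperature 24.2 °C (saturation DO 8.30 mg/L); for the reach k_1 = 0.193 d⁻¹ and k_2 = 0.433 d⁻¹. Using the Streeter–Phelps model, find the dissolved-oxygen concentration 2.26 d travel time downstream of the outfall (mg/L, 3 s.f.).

Mixed DO = (13.1×7.81 + 0.637×1.67)/(13.1+0.637) = 103.4/13.74 = 7.525 mg/L.
Mixed L₀ = (13.1×2.63 + 0.637×169)/(13.74) = 142.1/13.74 = 10.34 mg/L.
Initial deficit D₀ = C_s − DO₀ = 8.30 − 7.525 = 0.7747 mg/L.
D(2.26) = [0.193×10.34/(0.433−0.193)](e^(−0.193×2.26) − e^(−0.433×2.26)) + 0.7747 e^(−0.433×2.26)
= 8.319 × (0.6465 − 0.3758) + 0.7747 × 0.3758 = 2.543 mg/L.
DO = 8.30 − 2.543 = 5.757 mg/L.

DO ≈ 5.76 mg/L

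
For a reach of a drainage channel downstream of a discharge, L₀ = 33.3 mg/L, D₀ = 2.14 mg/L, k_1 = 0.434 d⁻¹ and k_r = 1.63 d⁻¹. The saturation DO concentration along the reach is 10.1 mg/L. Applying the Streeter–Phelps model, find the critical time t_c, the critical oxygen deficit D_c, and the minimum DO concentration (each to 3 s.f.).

t_c = [1/(k_r−k_1)] ln[(k_r/k_1)(1 − D₀(k_r−k_1)/(k_1 L₀))]
= [1/(1.63−0.434)] ln[(1.63/0.434)(1 − 2.14×1.196/(0.434×33.3))]
= (1/1.196) ln[3.756 × 0.8229] = 0.8361 × ln(3.091) = 0.8361 × 1.128 = 0.9435 d.
D_c = (k_1/k_r) L₀ e^(−k_1 t_c) = (0.434/1.63) × 33.3 × e^(−0.434×0.9435) = 0.2663 × 33.3 × 0.6640 = 5.887 mg/L.
Minimum DO = C_s − D_c = 10.1 − 5.887 = 4.213 mg/L.

t_c ≈ 0.943 d; D_c ≈ 5.89 mg/L; min DO ≈ 4.21 mg/L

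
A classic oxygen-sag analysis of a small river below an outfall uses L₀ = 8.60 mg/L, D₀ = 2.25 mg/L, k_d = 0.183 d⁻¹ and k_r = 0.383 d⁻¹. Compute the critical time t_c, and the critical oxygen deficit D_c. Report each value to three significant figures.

At the critical point dD/dt = 0, so k_d L₀ e^(−k_d t) = k_r D. Substituting D(t) from the Streeter–Phelps equation and solving for t gives
t_c = ln[(k_r/k_d)(1 − D₀(k_r−k_d)/(k_d L₀))] / (k_r−k_d).
Here k_r−k_d = 0.2000 d⁻¹ and 1 − D₀(k_r−k_d)/(k_d L₀) = 1 − 2.25×0.2000/(0.183×8.60) = 0.7141, so
t_c = ln(2.093 × 0.7141) / 0.2000 = 0.4018 / 0.2000 = 2.009 d.
L(t_c) = L₀ e^(−k_d t_c) = 8.60 × 0.6924 = 5.954 mg/L, and at the critical point k_r D_c = k_d L, so D_c = (0.183/0.383) × 5.954 = 2.845 mg/L.

t_c ≈ 2.01 d; D_c ≈ 2.85 mg/L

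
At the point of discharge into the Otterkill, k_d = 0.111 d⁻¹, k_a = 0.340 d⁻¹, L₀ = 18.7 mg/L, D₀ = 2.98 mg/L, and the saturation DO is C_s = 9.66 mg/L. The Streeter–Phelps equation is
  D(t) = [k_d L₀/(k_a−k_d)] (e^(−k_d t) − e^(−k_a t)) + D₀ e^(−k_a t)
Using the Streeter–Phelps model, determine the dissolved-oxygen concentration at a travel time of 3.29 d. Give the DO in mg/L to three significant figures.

k_d L₀/(k_a−k_d) = 0.111×18.7/(0.340−0.111) = 2.076/0.2290 = 9.064 mg/L.
e^(−k_d t) = e^(−0.111×3.290) = 0.6941; e^(−k_a t) = e^(−0.340×3.290) = 0.3267.
D = 9.064 × (0.6941 − 0.3267) + 2.98 × 0.3267 = 3.330 + 0.9737 = 4.303 mg/L.
DO = C_s − D = 9.66 − 4.303 = 5.357 mg/L.

DO ≈ 5.36 mg/L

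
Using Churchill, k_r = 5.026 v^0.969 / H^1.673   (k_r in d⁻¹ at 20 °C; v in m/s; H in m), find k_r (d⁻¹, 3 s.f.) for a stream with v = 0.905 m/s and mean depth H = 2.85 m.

k_r ≈ 0.791 d⁻¹

k_r = 5.026 × 0.905^0.969 / 2.85^1.673 = 5.026 × 0.9078 / 5.767 = 0.7912 d⁻¹.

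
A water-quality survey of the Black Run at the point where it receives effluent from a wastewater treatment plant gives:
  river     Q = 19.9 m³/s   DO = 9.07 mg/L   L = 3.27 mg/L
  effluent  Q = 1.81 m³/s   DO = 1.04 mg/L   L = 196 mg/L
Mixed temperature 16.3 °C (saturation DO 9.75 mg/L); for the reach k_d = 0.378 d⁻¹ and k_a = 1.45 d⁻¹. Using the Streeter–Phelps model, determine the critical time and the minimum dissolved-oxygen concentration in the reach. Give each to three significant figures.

Mixed DO = (19.9×9.07 + 1.81×1.04)/(19.9+1.81) = 182.4/21.71 = 8.401 mg/L.
Mixed L₀ = (19.9×3.27 + 1.81×196)/(21.71) = 419.8/21.71 = 19.34 mg/L.
Initial deficit D₀ = C_s − DO₀ = 9.75 − 8.401 = 1.349 mg/L.
t_c = (1/1.072) ln[(1.45/0.378)(1 − 1.349×1.072/(0.378×19.34))] = 0.9328 × ln(3.077) = 1.048 d.
D_c = (0.378/1.45) × 19.34 × e^(−0.378×1.048) = 0.2607 × 19.34 × 0.6728 = 3.392 mg/L.
Minimum DO = 9.75 − 3.392 = 6.358 mg/L.

t_c ≈ 1.05 d; minimum DO ≈ 6.36 mg/L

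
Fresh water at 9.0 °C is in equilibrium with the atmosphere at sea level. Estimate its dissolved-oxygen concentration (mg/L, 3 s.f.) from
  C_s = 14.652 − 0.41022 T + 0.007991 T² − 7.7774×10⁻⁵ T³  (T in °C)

C_s ≈ 11.6 mg/L

C_s = 14.652 − 0.41022×9.0 + 0.007991×9.0² − 7.7774×10⁻⁵×9.0³ = 11.55 mg/L.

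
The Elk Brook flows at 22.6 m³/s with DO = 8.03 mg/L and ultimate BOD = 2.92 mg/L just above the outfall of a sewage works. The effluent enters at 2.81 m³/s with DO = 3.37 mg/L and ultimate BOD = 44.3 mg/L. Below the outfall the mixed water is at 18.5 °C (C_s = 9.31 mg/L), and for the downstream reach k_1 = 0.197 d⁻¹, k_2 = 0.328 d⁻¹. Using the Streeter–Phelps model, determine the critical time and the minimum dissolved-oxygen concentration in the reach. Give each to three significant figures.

Mixed DO = (22.6×8.03 + 2.81×3.37)/(22.6+2.81) = 190.9/25.41 = 7.515 mg/L.
Mixed L₀ = (22.6×2.92 + 2.81×44.3)/(25.41) = 190.5/25.41 = 7.496 mg/L.
Initial deficit D₀ = C_s − DO₀ = 9.31 − 7.515 = 1.795 mg/L.
t_c = (1/0.1310) ln[(0.328/0.197)(1 − 1.795×0.1310/(0.197×7.496))] = 7.634 × ln(1.400) = 2.567 d.
D_c = (0.197/0.328) × 7.496 × e^(−0.197×2.567) = 0.6006 × 7.496 × 0.6030 = 2.715 mg/L.
Minimum DO = 9.31 − 2.715 = 6.595 mg/L.

t_c ≈ 2.57 d; minimum DO ≈ 6.60 mg/L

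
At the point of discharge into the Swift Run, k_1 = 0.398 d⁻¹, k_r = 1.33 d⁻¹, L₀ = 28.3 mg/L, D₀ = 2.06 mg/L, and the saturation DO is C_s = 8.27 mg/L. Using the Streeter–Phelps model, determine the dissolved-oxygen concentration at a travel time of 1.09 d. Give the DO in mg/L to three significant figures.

k_1 L₀/(k_r−k_1) = 0.398×28.3/(1.33−0.398) = 11.26/0.9320 = 12.09 mg/L.
e^(−k_1 t) = e^(−0.398×1.090) = 0.6480; e^(−k_r t) = e^(−1.33×1.090) = 0.2346.
D = 12.09 × (0.6480 − 0.2346) + 2.06 × 0.2346 = 4.996 + 0.4834 = 5.479 mg/L.
DO = C_s − D = 8.27 − 5.479 = 2.791 mg/L.

DO ≈ 2.79 mg/L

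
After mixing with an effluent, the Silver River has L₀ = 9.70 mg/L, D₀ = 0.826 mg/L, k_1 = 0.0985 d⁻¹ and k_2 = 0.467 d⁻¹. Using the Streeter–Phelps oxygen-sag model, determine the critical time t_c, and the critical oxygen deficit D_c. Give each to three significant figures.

t_c ≈ 3.18 d; D_c ≈ 1.50 mg/L

With k_2/k_1 = 4.741 and 1 − D₀(k_2−k_1)/(k_1 L₀) = 0.6814,
t_c = ln(4.741 × 0.6814) / (0.467 − 0.0985) = ln(3.231) / 0.3685 = 1.173/0.3685 = 3.182 d.
L(t_c) = L₀ e^(−k_1 t_c) = 9.70 × 0.7309 = 7.090 mg/L, and at the critical point k_2 D_c = k_1 L, so D_c = (0.0985/0.467) × 7.090 = 1.495 mg/L.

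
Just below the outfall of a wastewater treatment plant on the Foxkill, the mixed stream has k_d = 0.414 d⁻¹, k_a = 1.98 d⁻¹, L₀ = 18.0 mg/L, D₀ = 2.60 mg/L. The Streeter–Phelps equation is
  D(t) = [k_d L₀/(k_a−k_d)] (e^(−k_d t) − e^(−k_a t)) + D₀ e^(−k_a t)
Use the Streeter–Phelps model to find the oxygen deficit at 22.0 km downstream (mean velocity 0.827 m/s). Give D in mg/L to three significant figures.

D ≈ 3.02 mg/L

Travel time t = x/v = 22.0 km / (0.827 m/s) = 22000 m / 0.827 m/s = 26600 s = 0.3079 d.
k_d L₀/(k_a−k_d) = 0.414×18.0/(1.98−0.414) = 7.452/1.566 = 4.759 mg/L.
e^(−k_d t) = e^(−0.414×0.3079) = 0.8803; e^(−k_a t) = e^(−1.98×0.3079) = 0.5436.
D = 4.759 × (0.8803 − 0.5436) + 2.60 × 0.5436 = 1.603 + 1.413 = 3.016 mg/L.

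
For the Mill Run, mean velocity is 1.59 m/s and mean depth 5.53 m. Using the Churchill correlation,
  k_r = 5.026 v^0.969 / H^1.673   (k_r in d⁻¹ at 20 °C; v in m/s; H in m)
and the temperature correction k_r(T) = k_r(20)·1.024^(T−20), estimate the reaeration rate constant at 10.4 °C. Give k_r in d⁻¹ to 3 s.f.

k_r(20) = 5.026 × 1.59^0.969 / 5.53^1.673 = 5.026 × 1.567 / 17.48 = 0.4506 d⁻¹.
k_r(10.4) = 0.4506 × 1.024^(10.4−20) = 0.4506 × 0.7964 = 0.3589 d⁻¹.

k_r ≈ 0.359 d⁻¹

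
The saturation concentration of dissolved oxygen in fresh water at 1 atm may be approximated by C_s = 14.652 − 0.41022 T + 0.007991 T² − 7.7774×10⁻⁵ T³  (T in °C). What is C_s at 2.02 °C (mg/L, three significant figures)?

C_s ≈ 13.9 mg/L

C_s = 14.652 − 0.41022×2.02 + 0.007991×2.02² − 7.7774×10⁻⁵×2.02³ = 13.86 mg/L.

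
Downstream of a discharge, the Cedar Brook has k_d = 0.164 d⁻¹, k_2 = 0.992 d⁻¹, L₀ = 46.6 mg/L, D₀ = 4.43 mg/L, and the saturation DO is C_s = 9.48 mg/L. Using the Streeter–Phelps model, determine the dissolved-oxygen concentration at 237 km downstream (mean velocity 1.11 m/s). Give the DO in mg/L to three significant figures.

DO ≈ 3.74 mg/L

Travel time t = x/v = 237 km / (1.11 m/s) = 237000 m / 1.11 m/s = 213500 s = 2.471 d.
k_d L₀/(k_2−k_d) = 0.164×46.6/(0.992−0.164) = 7.642/0.8280 = 9.230 mg/L.
e^(−k_d t) = e^(−0.164×2.471) = 0.6668; e^(−k_2 t) = e^(−0.992×2.471) = 0.08617.
D = 9.230 × (0.6668 − 0.08617) + 4.43 × 0.08617 = 5.359 + 0.3817 = 5.741 mg/L.
DO = C_s − D = 9.48 − 5.741 = 3.739 mg/L.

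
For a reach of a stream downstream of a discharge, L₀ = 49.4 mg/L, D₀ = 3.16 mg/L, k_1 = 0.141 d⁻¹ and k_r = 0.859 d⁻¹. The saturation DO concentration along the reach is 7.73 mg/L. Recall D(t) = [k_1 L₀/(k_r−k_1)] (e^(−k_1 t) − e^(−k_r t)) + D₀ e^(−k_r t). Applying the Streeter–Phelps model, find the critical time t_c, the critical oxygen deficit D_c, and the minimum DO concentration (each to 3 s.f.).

t_c ≈ 1.97 d; D_c ≈ 6.14 mg/L; min DO ≈ 1.59 mg/L

t_c = [1/(k_r−k_1)] ln[(k_r/k_1)(1 − D₀(k_r−k_1)/(k_1 L₀))]
= [1/(0.859−0.141)] ln[(0.859/0.141)(1 − 3.16×0.7180/(0.141×49.4))]
= (1/0.7180) ln[6.092 × 0.6743] = 1.393 × ln(4.108) = 1.393 × 1.413 = 1.968 d.
L(t_c) = L₀ e^(−k_1 t_c) = 49.4 × 0.7577 = 37.43 mg/L, and at the critical point k_r D_c = k_1 L, so D_c = (0.141/0.859) × 37.43 = 6.144 mg/L.
Minimum DO = C_s − D_c = 7.73 − 6.144 = 1.586 mg/L.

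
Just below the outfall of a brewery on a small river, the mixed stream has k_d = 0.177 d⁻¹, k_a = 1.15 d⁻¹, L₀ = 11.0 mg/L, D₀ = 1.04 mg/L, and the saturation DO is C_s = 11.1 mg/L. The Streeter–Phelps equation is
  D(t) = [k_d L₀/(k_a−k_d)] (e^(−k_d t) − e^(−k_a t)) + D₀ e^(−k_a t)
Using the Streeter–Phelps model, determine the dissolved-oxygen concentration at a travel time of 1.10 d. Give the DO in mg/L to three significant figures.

k_d L₀/(k_a−k_d) = 0.177×11.0/(1.15−0.177) = 1.947/0.9730 = 2.001 mg/L.
e^(−k_d t) = e^(−0.177×1.100) = 0.8231; e^(−k_a t) = e^(−1.15×1.100) = 0.2822.
D = 2.001 × (0.8231 − 0.2822) + 1.04 × 0.2822 = 1.082 + 0.2935 = 1.376 mg/L.
DO = C_s − D = 11.1 − 1.376 = 9.724 mg/L.

DO ≈ 9.72 mg/L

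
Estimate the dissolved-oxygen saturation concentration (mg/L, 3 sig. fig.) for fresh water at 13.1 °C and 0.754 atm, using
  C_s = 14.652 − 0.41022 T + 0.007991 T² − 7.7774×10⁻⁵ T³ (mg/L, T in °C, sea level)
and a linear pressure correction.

C_s ≈ 7.90 mg/L

At sea level: C_s = 14.652 − 0.41022×13.1 + 0.007991×13.1² − 7.7774×10⁻⁵×13.1³ = 10.47 mg/L.
Pressure correction: C_s' = 10.47 × 0.754 = 7.898 mg/L.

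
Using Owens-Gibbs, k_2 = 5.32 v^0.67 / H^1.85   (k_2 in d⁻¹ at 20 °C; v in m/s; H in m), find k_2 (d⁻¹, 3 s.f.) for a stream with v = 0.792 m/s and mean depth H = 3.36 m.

k_2 = 5.32 × 0.792^0.67 / 3.36^1.85 = 5.32 × 0.8554 / 9.413 = 0.4834 d⁻¹.

k_2 ≈ 0.483 d⁻¹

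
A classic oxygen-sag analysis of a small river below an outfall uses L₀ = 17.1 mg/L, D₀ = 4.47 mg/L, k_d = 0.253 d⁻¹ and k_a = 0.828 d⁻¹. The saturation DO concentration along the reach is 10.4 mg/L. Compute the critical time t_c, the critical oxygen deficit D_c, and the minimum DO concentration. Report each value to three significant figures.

At the critical point dD/dt = 0, so k_d L₀ e^(−k_d t) = k_a D. Substituting D(t) from the Streeter–Phelps equation and solving for t gives
t_c = ln[(k_a/k_d)(1 − D₀(k_a−k_d)/(k_d L₀))] / (k_a−k_d).
Here k_a−k_d = 0.5750 d⁻¹ and 1 − D₀(k_a−k_d)/(k_d L₀) = 1 − 4.47×0.5750/(0.253×17.1) = 0.4059, so
t_c = ln(3.273 × 0.4059) / 0.5750 = 0.2840 / 0.5750 = 0.4939 d.
D_c = (k_d/k_a) L₀ e^(−k_d t_c) = (0.253/0.828) × 17.1 × e^(−0.253×0.4939) = 0.3056 × 17.1 × 0.8825 = 4.611 mg/L.
Minimum DO = C_s − D_c = 10.4 − 4.611 = 5.789 mg/L.

t_c ≈ 0.494 d; D_c ≈ 4.61 mg/L; min DO ≈ 5.79 mg/L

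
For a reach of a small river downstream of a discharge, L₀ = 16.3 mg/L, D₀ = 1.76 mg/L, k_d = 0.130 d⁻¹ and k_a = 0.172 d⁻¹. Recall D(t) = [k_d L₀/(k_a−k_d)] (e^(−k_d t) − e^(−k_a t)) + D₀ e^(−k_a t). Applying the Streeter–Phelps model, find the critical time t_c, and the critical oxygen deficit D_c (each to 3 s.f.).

With k_a/k_d = 1.323 and 1 − D₀(k_a−k_d)/(k_d L₀) = 0.9651,
t_c = ln(1.323 × 0.9651) / (0.172 − 0.130) = ln(1.277) / 0.04200 = 0.2445/0.04200 = 5.820 d.
L(t_c) = L₀ e^(−k_d t_c) = 16.3 × 0.4692 = 7.649 mg/L, and at the critical point k_a D_c = k_d L, so D_c = (0.130/0.172) × 7.649 = 5.781 mg/L.

t_c ≈ 5.82 d; D_c ≈ 5.78 mg/L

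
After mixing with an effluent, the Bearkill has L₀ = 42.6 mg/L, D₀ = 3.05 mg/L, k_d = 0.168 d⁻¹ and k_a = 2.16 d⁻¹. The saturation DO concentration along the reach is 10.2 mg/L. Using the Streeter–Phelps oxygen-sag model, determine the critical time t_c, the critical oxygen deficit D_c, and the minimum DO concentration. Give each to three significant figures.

t_c ≈ 0.333 d; D_c ≈ 3.13 mg/L; min DO ≈ 7.07 mg/L

At the critical point dD/dt = 0, so k_d L₀ e^(−k_d t) = k_a D. Substituting D(t) from the Streeter–Phelps equation and solving for t gives
t_c = ln[(k_a/k_d)(1 − D₀(k_a−k_d)/(k_d L₀))] / (k_a−k_d).
Here k_a−k_d = 1.992 d⁻¹ and 1 − D₀(k_a−k_d)/(k_d L₀) = 1 − 3.05×1.992/(0.168×42.6) = 0.1511, so
t_c = ln(12.86 × 0.1511) / 1.992 = 0.6639 / 1.992 = 0.3333 d.
D_c = (k_d/k_a) L₀ e^(−k_d t_c) = (0.168/2.16) × 42.6 × e^(−0.168×0.3333) = 0.07778 × 42.6 × 0.9455 = 3.133 mg/L.
Minimum DO = C_s − D_c = 10.2 − 3.133 = 7.067 mg/L.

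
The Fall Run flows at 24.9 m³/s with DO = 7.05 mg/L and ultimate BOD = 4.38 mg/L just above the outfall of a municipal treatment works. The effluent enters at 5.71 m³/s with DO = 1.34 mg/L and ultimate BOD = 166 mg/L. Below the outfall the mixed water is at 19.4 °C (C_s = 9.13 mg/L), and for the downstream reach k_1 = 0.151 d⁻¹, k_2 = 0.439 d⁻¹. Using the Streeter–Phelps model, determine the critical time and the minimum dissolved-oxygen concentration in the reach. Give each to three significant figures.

Mixed DO = (24.9×7.05 + 5.71×1.34)/(24.9+5.71) = 183.2/30.61 = 5.985 mg/L.
Mixed L₀ = (24.9×4.38 + 5.71×166)/(30.61) = 1057/30.61 = 34.53 mg/L.
Initial deficit D₀ = C_s − DO₀ = 9.13 − 5.985 = 3.145 mg/L.
t_c = (1/0.2880) ln[(0.439/0.151)(1 − 3.145×0.2880/(0.151×34.53))] = 3.472 × ln(2.402) = 3.043 d.
D_c = (0.151/0.439) × 34.53 × e^(−0.151×3.043) = 0.3440 × 34.53 × 0.6316 = 7.501 mg/L.
Minimum DO = 9.13 − 7.501 = 1.629 mg/L.

t_c ≈ 3.04 d; minimum DO ≈ 1.63 mg/L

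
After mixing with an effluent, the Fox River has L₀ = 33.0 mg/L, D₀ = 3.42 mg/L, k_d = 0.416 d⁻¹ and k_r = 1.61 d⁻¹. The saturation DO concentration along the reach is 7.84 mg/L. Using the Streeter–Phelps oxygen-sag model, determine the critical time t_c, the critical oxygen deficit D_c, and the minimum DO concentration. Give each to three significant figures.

t_c ≈ 0.838 d; D_c ≈ 6.02 mg/L; min DO ≈ 1.82 mg/L

With k_r/k_d = 3.870 and 1 − D₀(k_r−k_d)/(k_d L₀) = 0.7025,
t_c = ln(3.870 × 0.7025) / (1.61 − 0.416) = ln(2.719) / 1.194 = 1.000/1.194 = 0.8377 d.
D_c = (k_d/k_r) L₀ e^(−k_d t_c) = (0.416/1.61) × 33.0 × e^(−0.416×0.8377) = 0.2584 × 33.0 × 0.7057 = 6.018 mg/L.
Minimum DO = C_s − D_c = 7.84 − 6.018 = 1.822 mg/L.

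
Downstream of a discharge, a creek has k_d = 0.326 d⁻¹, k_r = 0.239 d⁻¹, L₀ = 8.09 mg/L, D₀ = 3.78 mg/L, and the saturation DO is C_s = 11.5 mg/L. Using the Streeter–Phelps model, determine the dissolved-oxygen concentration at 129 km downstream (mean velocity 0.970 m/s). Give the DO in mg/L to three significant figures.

Travel time t = x/v = 129 km / (0.970 m/s) = 129000 m / 0.970 m/s = 133000 s = 1.539 d.
k_d L₀/(k_r−k_d) = 0.326×8.09/(0.239−0.326) = 2.637/-0.08700 = -30.31 mg/L.
e^(−k_d t) = e^(−0.326×1.539) = 0.6054; e^(−k_r t) = e^(−0.239×1.539) = 0.6922.
D = -30.31 × (0.6054 − 0.6922) + 3.78 × 0.6922 = 2.630 + 2.617 = 5.246 mg/L.
DO = C_s − D = 11.5 − 5.246 = 6.254 mg/L.

DO ≈ 6.25 mg/L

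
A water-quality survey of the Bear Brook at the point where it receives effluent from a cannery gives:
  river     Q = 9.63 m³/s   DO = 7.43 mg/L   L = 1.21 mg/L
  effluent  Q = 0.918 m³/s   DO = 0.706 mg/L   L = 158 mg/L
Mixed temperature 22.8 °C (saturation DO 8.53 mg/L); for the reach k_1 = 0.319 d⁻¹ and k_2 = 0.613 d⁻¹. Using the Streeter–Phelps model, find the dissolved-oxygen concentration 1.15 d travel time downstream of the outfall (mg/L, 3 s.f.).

Mixed DO = (9.63×7.43 + 0.918×0.706)/(9.63+0.918) = 72.20/10.55 = 6.845 mg/L.
Mixed L₀ = (9.63×1.21 + 0.918×158)/(10.55) = 156.7/10.55 = 14.86 mg/L.
Initial deficit D₀ = C_s − DO₀ = 8.53 − 6.845 = 1.685 mg/L.
D(1.15) = [0.319×14.86/(0.613−0.319)](e^(−0.319×1.15) − e^(−0.613×1.15)) + 1.685 e^(−0.613×1.15)
= 16.12 × (0.6929 − 0.4941) + 1.685 × 0.4941 = 4.037 mg/L.
DO = 8.53 − 4.037 = 4.493 mg/L.

DO ≈ 4.49 mg/L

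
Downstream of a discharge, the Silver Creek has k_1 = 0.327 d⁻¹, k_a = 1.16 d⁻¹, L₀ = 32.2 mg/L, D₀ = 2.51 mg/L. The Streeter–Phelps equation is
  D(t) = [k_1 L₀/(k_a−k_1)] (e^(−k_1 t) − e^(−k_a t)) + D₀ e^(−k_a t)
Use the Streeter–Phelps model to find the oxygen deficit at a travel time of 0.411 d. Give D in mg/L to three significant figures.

k_1 L₀/(k_a−k_1) = 0.327×32.2/(1.16−0.327) = 10.53/0.8330 = 12.64 mg/L.
e^(−k_1 t) = e^(−0.327×0.4110) = 0.8742; e^(−k_a t) = e^(−1.16×0.4110) = 0.6208.
D = 12.64 × (0.8742 − 0.6208) + 2.51 × 0.6208 = 3.204 + 1.558 = 4.762 mg/L.

D ≈ 4.76 mg/L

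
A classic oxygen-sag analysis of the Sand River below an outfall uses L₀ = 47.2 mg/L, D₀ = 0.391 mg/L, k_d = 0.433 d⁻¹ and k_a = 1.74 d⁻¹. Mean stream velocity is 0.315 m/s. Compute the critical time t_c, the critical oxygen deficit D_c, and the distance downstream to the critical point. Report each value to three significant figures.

t_c ≈ 1.04 d; D_c ≈ 7.47 mg/L; x_c ≈ 28.4 km

t_c = [1/(k_a−k_d)] ln[(k_a/k_d)(1 − D₀(k_a−k_d)/(k_d L₀))]
= [1/(1.74−0.433)] ln[(1.74/0.433)(1 − 0.391×1.307/(0.433×47.2))]
= (1/1.307) ln[4.018 × 0.9750] = 0.7651 × ln(3.918) = 0.7651 × 1.366 = 1.045 d.
D_c = (k_d/k_a) L₀ e^(−k_d t_c) = (0.433/1.74) × 47.2 × e^(−0.433×1.045) = 0.2489 × 47.2 × 0.6361 = 7.471 mg/L.
x_c = v t_c = 0.315 m/s × 1.045 d × 86400 s/d = 28440 m ≈ 28.4 km.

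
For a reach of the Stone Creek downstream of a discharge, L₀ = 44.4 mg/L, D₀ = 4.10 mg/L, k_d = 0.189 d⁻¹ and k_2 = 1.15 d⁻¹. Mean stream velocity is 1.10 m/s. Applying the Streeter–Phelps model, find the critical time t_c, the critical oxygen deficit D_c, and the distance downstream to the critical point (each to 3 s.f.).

t_c = [1/(k_2−k_d)] ln[(k_2/k_d)(1 − D₀(k_2−k_d)/(k_d L₀))]
= [1/(1.15−0.189)] ln[(1.15/0.189)(1 − 4.10×0.9610/(0.189×44.4))]
= (1/0.9610) ln[6.085 × 0.5305] = 1.041 × ln(3.228) = 1.041 × 1.172 = 1.219 d.
L(t_c) = L₀ e^(−k_d t_c) = 44.4 × 0.7942 = 35.26 mg/L, and at the critical point k_2 D_c = k_d L, so D_c = (0.189/1.15) × 35.26 = 5.795 mg/L.
x_c = v t_c = 1.10 m/s × 1.219 d × 86400 s/d = 115900 m ≈ 116 km.

t_c ≈ 1.22 d; D_c ≈ 5.80 mg/L; x_c ≈ 116 km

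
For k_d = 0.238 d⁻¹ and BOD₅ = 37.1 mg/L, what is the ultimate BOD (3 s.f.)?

BOD₅ = L₀(1 − e^(−5k_d)) ⇒ L₀ = BOD₅ / (1 − e^(−5×0.238))
= 37.1 / (1 − 0.3042) = 37.1 / 0.6958 = 53.32 mg/L.

L₀ ≈ 53.3 mg/L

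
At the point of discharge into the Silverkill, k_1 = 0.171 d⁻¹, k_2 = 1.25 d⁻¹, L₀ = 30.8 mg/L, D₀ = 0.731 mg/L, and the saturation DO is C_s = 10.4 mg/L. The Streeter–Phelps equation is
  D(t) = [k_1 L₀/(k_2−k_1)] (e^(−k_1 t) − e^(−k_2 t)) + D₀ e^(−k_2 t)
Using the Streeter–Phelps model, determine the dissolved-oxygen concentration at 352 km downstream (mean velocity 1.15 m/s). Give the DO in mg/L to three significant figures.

DO ≈ 7.79 mg/L

Travel time t = x/v = 352 km / (1.15 m/s) = 352000 m / 1.15 m/s = 306100 s = 3.543 d.
k_1 L₀/(k_2−k_1) = 0.171×30.8/(1.25−0.171) = 5.267/1.079 = 4.881 mg/L.
e^(−k_1 t) = e^(−0.171×3.543) = 0.5456; e^(−k_2 t) = e^(−1.25×3.543) = 0.01193.
D = 4.881 × (0.5456 − 0.01193) + 0.731 × 0.01193 = 2.605 + 0.008724 = 2.614 mg/L.
DO = C_s − D = 10.4 − 2.614 = 7.786 mg/L.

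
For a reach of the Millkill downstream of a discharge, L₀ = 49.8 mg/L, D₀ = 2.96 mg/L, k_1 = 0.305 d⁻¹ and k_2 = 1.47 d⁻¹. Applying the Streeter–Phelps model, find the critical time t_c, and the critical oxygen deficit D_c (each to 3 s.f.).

t_c ≈ 1.13 d; D_c ≈ 7.32 mg/L

t_c = [1/(k_2−k_1)] ln[(k_2/k_1)(1 − D₀(k_2−k_1)/(k_1 L₀))]
= [1/(1.47−0.305)] ln[(1.47/0.305)(1 − 2.96×1.165/(0.305×49.8))]
= (1/1.165) ln[4.820 × 0.7730] = 0.8584 × ln(3.725) = 0.8584 × 1.315 = 1.129 d.
L(t_c) = L₀ e^(−k_1 t_c) = 49.8 × 0.7087 = 35.29 mg/L, and at the critical point k_2 D_c = k_1 L, so D_c = (0.305/1.47) × 35.29 = 7.323 mg/L.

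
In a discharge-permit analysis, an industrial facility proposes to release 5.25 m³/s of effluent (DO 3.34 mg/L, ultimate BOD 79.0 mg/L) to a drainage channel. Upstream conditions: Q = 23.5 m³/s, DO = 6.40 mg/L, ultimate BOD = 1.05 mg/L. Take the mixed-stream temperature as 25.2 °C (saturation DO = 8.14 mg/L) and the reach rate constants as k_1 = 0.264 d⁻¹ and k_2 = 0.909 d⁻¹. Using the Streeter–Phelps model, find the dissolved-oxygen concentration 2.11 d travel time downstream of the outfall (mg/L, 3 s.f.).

Mixed DO = (23.5×6.40 + 5.25×3.34)/(23.5+5.25) = 167.9/28.75 = 5.841 mg/L.
Mixed L₀ = (23.5×1.05 + 5.25×79.0)/(28.75) = 439.4/28.75 = 15.28 mg/L.
Initial deficit D₀ = C_s − DO₀ = 8.14 − 5.841 = 2.299 mg/L.
D(2.11) = [0.264×15.28/(0.909−0.264)](e^(−0.264×2.11) − e^(−0.909×2.11)) + 2.299 e^(−0.909×2.11)
= 6.256 × (0.5729 − 0.1469) + 2.299 × 0.1469 = 3.003 mg/L.
DO = 8.14 − 3.003 = 5.137 mg/L.

DO ≈ 5.14 mg/L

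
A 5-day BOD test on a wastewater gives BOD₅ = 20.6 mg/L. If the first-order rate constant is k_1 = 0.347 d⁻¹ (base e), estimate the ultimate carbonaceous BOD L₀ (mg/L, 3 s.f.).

BOD₅ = L₀(1 − e^(−5k_1)) ⇒ L₀ = BOD₅ / (1 − e^(−5×0.347))
= 20.6 / (1 − 0.1764) = 20.6 / 0.8236 = 25.01 mg/L.

L₀ ≈ 25.0 mg/L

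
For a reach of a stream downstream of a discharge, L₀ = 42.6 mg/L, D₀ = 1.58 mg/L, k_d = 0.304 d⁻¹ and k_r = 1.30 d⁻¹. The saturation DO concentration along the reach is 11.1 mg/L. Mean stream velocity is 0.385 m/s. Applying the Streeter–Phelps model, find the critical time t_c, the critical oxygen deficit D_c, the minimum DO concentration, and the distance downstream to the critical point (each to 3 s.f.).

t_c ≈ 1.33 d; D_c ≈ 6.65 mg/L; min DO ≈ 4.45 mg/L; x_c ≈ 44.2 km

t_c = [1/(k_r−k_d)] ln[(k_r/k_d)(1 − D₀(k_r−k_d)/(k_d L₀))]
= [1/(1.30−0.304)] ln[(1.30/0.304)(1 − 1.58×0.9960/(0.304×42.6))]
= (1/0.9960) ln[4.276 × 0.8785] = 1.004 × ln(3.757) = 1.004 × 1.324 = 1.329 d.
L(t_c) = L₀ e^(−k_d t_c) = 42.6 × 0.6677 = 28.44 mg/L, and at the critical point k_r D_c = k_d L, so D_c = (0.304/1.30) × 28.44 = 6.651 mg/L.
Minimum DO = C_s − D_c = 11.1 − 6.651 = 4.449 mg/L.
x_c = v t_c = 0.385 m/s × 1.329 d × 86400 s/d = 44200 m ≈ 44.2 km.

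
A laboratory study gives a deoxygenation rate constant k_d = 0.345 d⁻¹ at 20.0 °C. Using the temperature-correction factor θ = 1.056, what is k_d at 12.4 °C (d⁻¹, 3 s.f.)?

k_d ≈ 0.228 d⁻¹

k_d(T₂) = k_d(T₁) · θ^(T₂−T₁) = 0.345 × 1.056^(12.4−20.0)
= 0.345 × 1.056^-7.60 = 0.345 × 0.6609 = 0.2280 d⁻¹.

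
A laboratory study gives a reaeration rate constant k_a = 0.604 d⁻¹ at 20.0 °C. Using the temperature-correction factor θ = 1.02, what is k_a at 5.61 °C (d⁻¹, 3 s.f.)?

k_a ≈ 0.454 d⁻¹

k_a(T₂) = k_a(T₁) · θ^(T₂−T₁) = 0.604 × 1.02^(5.61−20.0)
= 0.604 × 1.02^-14.4 = 0.604 × 0.7520 = 0.4542 d⁻¹.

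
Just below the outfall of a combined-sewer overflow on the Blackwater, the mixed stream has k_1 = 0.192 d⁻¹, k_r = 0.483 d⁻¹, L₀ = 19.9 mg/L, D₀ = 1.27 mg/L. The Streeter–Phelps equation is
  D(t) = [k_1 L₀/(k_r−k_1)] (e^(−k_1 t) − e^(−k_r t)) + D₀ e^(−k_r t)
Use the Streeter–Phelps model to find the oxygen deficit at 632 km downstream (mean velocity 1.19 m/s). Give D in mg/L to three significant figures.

Travel time t = x/v = 632 km / (1.19 m/s) = 632000 m / 1.19 m/s = 531100 s = 6.147 d.
k_1 L₀/(k_r−k_1) = 0.192×19.9/(0.483−0.192) = 3.821/0.2910 = 13.13 mg/L.
e^(−k_1 t) = e^(−0.192×6.147) = 0.3072; e^(−k_r t) = e^(−0.483×6.147) = 0.05136.
D = 13.13 × (0.3072 − 0.05136) + 1.27 × 0.05136 = 3.359 + 0.06522 = 3.425 mg/L.

D ≈ 3.42 mg/L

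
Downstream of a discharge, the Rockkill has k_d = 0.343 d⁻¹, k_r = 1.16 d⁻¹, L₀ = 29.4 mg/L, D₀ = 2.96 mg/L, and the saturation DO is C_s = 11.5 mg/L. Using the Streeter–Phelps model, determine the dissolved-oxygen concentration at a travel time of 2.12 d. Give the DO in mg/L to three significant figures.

k_d L₀/(k_r−k_d) = 0.343×29.4/(1.16−0.343) = 10.08/0.8170 = 12.34 mg/L.
e^(−k_d t) = e^(−0.343×2.120) = 0.4833; e^(−k_r t) = e^(−1.16×2.120) = 0.08550.
D = 12.34 × (0.4833 − 0.08550) + 2.96 × 0.08550 = 4.910 + 0.2531 = 5.163 mg/L.
DO = C_s − D = 11.5 − 5.163 = 6.337 mg/L.

DO ≈ 6.34 mg/L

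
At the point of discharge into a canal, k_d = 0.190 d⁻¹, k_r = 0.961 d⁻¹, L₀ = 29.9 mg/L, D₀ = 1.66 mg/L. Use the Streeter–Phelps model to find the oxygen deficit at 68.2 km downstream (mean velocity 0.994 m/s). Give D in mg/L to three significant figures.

D ≈ 3.68 mg/L

Travel time t = x/v = 68.2 km / (0.994 m/s) = 68200 m / 0.994 m/s = 68610 s = 0.7941 d.
k_d L₀/(k_r−k_d) = 0.190×29.9/(0.961−0.190) = 5.681/0.7710 = 7.368 mg/L.
e^(−k_d t) = e^(−0.190×0.7941) = 0.8599; e^(−k_r t) = e^(−0.961×0.7941) = 0.4662.
D = 7.368 × (0.8599 − 0.4662) + 1.66 × 0.4662 = 2.901 + 0.7739 = 3.675 mg/L.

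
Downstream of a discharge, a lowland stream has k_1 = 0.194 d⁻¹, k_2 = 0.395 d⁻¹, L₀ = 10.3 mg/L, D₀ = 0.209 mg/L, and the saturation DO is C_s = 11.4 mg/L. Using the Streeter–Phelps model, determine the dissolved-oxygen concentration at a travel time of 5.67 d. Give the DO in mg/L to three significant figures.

k_1 L₀/(k_2−k_1) = 0.194×10.3/(0.395−0.194) = 1.998/0.2010 = 9.941 mg/L.
e^(−k_1 t) = e^(−0.194×5.670) = 0.3329; e^(−k_2 t) = e^(−0.395×5.670) = 0.1065.
D = 9.941 × (0.3329 − 0.1065) + 0.209 × 0.1065 = 2.251 + 0.02226 = 2.273 mg/L.
DO = C_s − D = 11.4 − 2.273 = 9.127 mg/L.

DO ≈ 9.13 mg/L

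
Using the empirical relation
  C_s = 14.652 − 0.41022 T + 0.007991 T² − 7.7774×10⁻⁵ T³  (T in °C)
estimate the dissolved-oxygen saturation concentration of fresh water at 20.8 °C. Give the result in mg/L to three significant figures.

C_s = 14.652 − 0.41022×20.8 + 0.007991×20.8² − 7.7774×10⁻⁵×20.8³ = 8.877 mg/L.

C_s ≈ 8.88 mg/L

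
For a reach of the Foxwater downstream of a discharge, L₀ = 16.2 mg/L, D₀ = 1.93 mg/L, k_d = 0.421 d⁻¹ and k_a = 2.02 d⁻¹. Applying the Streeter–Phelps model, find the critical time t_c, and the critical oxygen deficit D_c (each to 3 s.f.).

With k_a/k_d = 4.798 and 1 − D₀(k_a−k_d)/(k_d L₀) = 0.5475,
t_c = ln(4.798 × 0.5475) / (2.02 − 0.421) = ln(2.627) / 1.599 = 0.9658/1.599 = 0.6040 d.
D_c = (k_d/k_a) L₀ e^(−k_d t_c) = (0.421/2.02) × 16.2 × e^(−0.421×0.6040) = 0.2084 × 16.2 × 0.7755 = 2.618 mg/L.

t_c ≈ 0.604 d; D_c ≈ 2.62 mg/L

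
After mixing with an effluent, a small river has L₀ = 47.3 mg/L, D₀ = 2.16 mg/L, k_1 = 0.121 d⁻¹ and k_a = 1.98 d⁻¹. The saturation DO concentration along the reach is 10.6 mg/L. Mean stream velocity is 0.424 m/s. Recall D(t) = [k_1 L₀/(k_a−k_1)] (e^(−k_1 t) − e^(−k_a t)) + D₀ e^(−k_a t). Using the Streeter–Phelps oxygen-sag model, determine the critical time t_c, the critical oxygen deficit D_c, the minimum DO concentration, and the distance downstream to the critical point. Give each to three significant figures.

t_c ≈ 0.853 d; D_c ≈ 2.61 mg/L; min DO ≈ 7.99 mg/L; x_c ≈ 31.2 km

With k_a/k_1 = 16.36 and 1 − D₀(k_a−k_1)/(k_1 L₀) = 0.2984,
t_c = ln(16.36 × 0.2984) / (1.98 − 0.121) = ln(4.883) / 1.859 = 1.586/1.859 = 0.8530 d.
L(t_c) = L₀ e^(−k_1 t_c) = 47.3 × 0.9019 = 42.66 mg/L, and at the critical point k_a D_c = k_1 L, so D_c = (0.121/1.98) × 42.66 = 2.607 mg/L.
Minimum DO = C_s − D_c = 10.6 − 2.607 = 7.993 mg/L.
x_c = v t_c = 0.424 m/s × 0.8530 d × 86400 s/d = 31250 m ≈ 31.2 km.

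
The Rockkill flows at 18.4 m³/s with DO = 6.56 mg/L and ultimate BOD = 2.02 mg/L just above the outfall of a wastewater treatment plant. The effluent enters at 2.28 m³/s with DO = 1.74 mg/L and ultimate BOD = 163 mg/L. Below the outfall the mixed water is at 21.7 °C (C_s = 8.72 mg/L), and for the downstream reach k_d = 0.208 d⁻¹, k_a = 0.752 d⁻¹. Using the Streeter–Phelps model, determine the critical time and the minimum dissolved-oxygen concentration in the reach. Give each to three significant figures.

t_c ≈ 1.55 d; minimum DO ≈ 4.76 mg/L

Mixed DO = (18.4×6.56 + 2.28×1.74)/(18.4+2.28) = 124.7/20.68 = 6.029 mg/L.
Mixed L₀ = (18.4×2.02 + 2.28×163)/(20.68) = 408.8/20.68 = 19.77 mg/L.
Initial deficit D₀ = C_s − DO₀ = 8.72 − 6.029 = 2.691 mg/L.
t_c = (1/0.5440) ln[(0.752/0.208)(1 − 2.691×0.5440/(0.208×19.77))] = 1.838 × ln(2.328) = 1.553 d.
D_c = (0.208/0.752) × 19.77 × e^(−0.208×1.553) = 0.2766 × 19.77 × 0.7239 = 3.958 mg/L.
Minimum DO = 8.72 − 3.958 = 4.762 mg/L.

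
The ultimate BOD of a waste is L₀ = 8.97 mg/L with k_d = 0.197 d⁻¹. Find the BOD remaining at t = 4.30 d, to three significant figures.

L ≈ 3.85 mg/L

L_t = L₀ e^(−k_d t) = 8.97 × e^(−0.197×4.30) = 8.97 × 0.4287 = 3.845 mg/L.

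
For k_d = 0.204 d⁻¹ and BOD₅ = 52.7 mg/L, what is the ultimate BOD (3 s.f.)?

L₀ ≈ 82.4 mg/L

BOD₅ = L₀(1 − e^(−5k_d)) ⇒ L₀ = BOD₅ / (1 − e^(−5×0.204))
= 52.7 / (1 − 0.3606) = 52.7 / 0.6394 = 82.42 mg/L.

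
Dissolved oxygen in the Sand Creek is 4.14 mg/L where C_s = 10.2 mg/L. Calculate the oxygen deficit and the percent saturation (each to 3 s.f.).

D = C_s − C = 10.2 − 4.14 = 6.06 mg/L.
% saturation = 4.14/10.2 × 100 = 40.6 %.

D ≈ 6.06 mg/L; 40.6 % saturation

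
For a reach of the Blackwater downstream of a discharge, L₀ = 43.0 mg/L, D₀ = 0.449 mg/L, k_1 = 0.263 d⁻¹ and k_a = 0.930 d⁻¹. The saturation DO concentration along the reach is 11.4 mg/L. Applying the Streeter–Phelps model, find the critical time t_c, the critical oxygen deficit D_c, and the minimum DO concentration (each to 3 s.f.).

t_c ≈ 1.85 d; D_c ≈ 7.47 mg/L; min DO ≈ 3.93 mg/L

t_c = [1/(k_a−k_1)] ln[(k_a/k_1)(1 − D₀(k_a−k_1)/(k_1 L₀))]
= [1/(0.930−0.263)] ln[(0.930/0.263)(1 − 0.449×0.6670/(0.263×43.0))]
= (1/0.6670) ln[3.536 × 0.9735] = 1.499 × ln(3.442) = 1.499 × 1.236 = 1.853 d.
D_c = (k_1/k_a) L₀ e^(−k_1 t_c) = (0.263/0.930) × 43.0 × e^(−0.263×1.853) = 0.2828 × 43.0 × 0.6142 = 7.469 mg/L.
Minimum DO = C_s − D_c = 11.4 − 7.469 = 3.931 mg/L.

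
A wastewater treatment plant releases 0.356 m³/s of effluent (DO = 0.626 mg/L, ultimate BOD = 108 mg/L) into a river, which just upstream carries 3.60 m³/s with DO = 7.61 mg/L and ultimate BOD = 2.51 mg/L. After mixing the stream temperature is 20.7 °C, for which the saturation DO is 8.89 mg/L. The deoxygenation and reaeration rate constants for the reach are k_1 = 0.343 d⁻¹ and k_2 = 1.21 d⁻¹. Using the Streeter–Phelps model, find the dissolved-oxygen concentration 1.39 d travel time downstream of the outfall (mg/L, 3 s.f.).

DO ≈ 6.47 mg/L

Mixed DO = (3.60×7.61 + 0.356×0.626)/(3.60+0.356) = 27.62/3.956 = 6.982 mg/L.
Mixed L₀ = (3.60×2.51 + 0.356×108)/(3.956) = 47.48/3.956 = 12.00 mg/L.
Initial deficit D₀ = C_s − DO₀ = 8.89 − 6.982 = 1.908 mg/L.
D(1.39) = [0.343×12.00/(1.21−0.343)](e^(−0.343×1.39) − e^(−1.21×1.39)) + 1.908 e^(−1.21×1.39)
= 4.749 × (0.6208 − 0.1860) + 1.908 × 0.1860 = 2.420 mg/L.
DO = 8.89 − 2.420 = 6.470 mg/L.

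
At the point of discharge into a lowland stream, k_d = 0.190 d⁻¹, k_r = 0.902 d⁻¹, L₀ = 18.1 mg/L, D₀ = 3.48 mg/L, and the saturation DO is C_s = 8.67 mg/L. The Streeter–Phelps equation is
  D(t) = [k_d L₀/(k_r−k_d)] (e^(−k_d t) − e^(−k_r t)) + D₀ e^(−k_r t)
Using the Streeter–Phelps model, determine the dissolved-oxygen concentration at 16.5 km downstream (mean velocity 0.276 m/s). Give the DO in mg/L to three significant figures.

Travel time t = x/v = 16.5 km / (0.276 m/s) = 16500 m / 0.276 m/s = 59780 s = 0.6919 d.
k_d L₀/(k_r−k_d) = 0.190×18.1/(0.902−0.190) = 3.439/0.7120 = 4.830 mg/L.
e^(−k_d t) = e^(−0.190×0.6919) = 0.8768; e^(−k_r t) = e^(−0.902×0.6919) = 0.5357.
D = 4.830 × (0.8768 − 0.5357) + 3.48 × 0.5357 = 1.647 + 1.864 = 3.512 mg/L.
DO = C_s − D = 8.67 − 3.512 = 5.158 mg/L.

DO ≈ 5.16 mg/L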